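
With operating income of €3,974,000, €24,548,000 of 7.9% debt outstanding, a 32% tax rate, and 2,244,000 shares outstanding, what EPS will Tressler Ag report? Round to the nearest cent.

Interest = €1,939,292.00, so EBT = €3,974,000 − €1,939,292.00 = €2,034,708.00.
After tax at 32%: net income = €2,034,708.00 × 0.68 = €1,383,601.44.
Per share: €1,383,601.44 / 2,244,000 shares = €0.62.

€0.62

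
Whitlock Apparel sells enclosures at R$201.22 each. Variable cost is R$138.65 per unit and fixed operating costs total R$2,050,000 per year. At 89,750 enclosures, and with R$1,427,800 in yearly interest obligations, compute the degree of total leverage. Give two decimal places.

2.63

Contribution at this volume is 89,750 × R$62.57 = R$5,615,657.50.
EBIT = R$5,615,657.50 − R$2,050,000 = R$3,565,657.50. Interest = R$1,427,800.00, so EBIT − I = R$2,137,857.50.
DCL = contribution ÷ (EBIT − I) = R$5,615,657.50 ÷ R$2,137,857.50 = 2.6268.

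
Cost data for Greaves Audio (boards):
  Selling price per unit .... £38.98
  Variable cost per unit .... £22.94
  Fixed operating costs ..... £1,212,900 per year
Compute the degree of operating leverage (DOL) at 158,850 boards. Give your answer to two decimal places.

1.91

Total contribution margin = 158,850 × £16.04 = £2,547,954.00.
Subtracting fixed costs: EBIT = £2,547,954.00 − £1,212,900 = £1,335,054.00.
DOL = contribution ÷ EBIT = £2,547,954.00 ÷ £1,335,054.00 = 1.9085.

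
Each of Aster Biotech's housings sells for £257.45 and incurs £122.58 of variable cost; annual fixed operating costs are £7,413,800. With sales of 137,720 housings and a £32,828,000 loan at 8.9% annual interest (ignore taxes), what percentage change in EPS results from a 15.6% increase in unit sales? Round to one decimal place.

At 137,720 units, contribution = 137,720 × £134.87 = £18,574,296.40.
Operating income = contribution − fixed costs = £18,574,296.40 − £7,413,800 = £11,160,496.40.
Interest = £2,921,692.00, so EBIT − I = £8,238,804.40.
DCL = total CM / (EBIT − I) = £18,574,296.40 / £8,238,804.40 = 2.2545.
EPS therefore changes by 2.2545 × (+15.6%) = +35.2%.

+35.2%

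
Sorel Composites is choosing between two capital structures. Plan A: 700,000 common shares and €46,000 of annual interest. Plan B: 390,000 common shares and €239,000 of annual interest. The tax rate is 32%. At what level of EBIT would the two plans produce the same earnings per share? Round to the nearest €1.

€481,806

At indifference, (EBIT − 46,000)(1 − t)/700,000 = (EBIT − 239,000)(1 − t)/390,000.
The (1 − t) factor cancels: (EBIT − 46,000) × 390,000 = (EBIT − 239,000) × 700,000.
Solving, EBIT = (239,000·700,000 − 46,000·390,000) / (700,000 − 390,000) = 149,360,000,000 / 310,000 = 481,806.45.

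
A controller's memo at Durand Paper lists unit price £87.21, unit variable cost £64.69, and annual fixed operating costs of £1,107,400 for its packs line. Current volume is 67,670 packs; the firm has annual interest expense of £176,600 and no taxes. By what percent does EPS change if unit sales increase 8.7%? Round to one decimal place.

At 67,670 units, contribution = 67,670 × £22.52 = £1,523,928.40.
Operating income = contribution − fixed costs = £1,523,928.40 − £1,107,400 = £416,528.40.
After interest of £176,600.00, pre-tax earnings = £239,928.40.
DCL = total CM / (EBIT − I) = £1,523,928.40 / £239,928.40 = 6.3516.
EPS therefore changes by 6.3516 × (+8.7%) = +55.3%.

+55.3%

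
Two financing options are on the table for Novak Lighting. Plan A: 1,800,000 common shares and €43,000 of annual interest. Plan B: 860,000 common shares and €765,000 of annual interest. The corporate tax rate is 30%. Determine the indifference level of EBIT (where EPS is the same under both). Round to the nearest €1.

€1,425,553

At indifference, (EBIT − 43,000)(1 − t)/1,800,000 = (EBIT − 765,000)(1 − t)/860,000.
The (1 − t) factor cancels: (EBIT − 43,000) × 860,000 = (EBIT − 765,000) × 1,800,000.
Solving, EBIT = (765,000·1,800,000 − 43,000·860,000) / (1,800,000 − 860,000) = 1,340,020,000,000 / 940,000 = 1,425,553.19.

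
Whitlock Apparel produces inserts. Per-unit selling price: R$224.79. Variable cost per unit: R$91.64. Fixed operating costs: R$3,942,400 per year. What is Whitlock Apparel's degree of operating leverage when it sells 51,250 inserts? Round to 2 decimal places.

2.37

Contribution at this volume is 51,250 × R$133.15 = R$6,823,937.50.
Subtracting fixed costs: EBIT = R$6,823,937.50 − R$3,942,400 = R$2,881,537.50.
So DOL = total CM / EBIT = R$6,823,937.50 / R$2,881,537.50 = 2.3682.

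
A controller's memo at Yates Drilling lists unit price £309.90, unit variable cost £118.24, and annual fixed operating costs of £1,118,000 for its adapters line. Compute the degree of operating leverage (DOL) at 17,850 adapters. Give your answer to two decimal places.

At 17,850 units, contribution = 17,850 × £191.66 = £3,421,131.00.
Operating income = contribution − fixed costs = £3,421,131.00 − £1,118,000 = £2,303,131.00.
So DOL = total CM / EBIT = £3,421,131.00 / £2,303,131.00 = 1.4854.

1.49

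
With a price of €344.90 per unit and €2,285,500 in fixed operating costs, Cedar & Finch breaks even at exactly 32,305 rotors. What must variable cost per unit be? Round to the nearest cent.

At break-even, FC = Q × (P − VC), so P − VC = €2,285,500 ÷ 32,305 = €70.7476.
Hence VC = price − CM = €344.90 − €70.7476 = €274.15.

€274.15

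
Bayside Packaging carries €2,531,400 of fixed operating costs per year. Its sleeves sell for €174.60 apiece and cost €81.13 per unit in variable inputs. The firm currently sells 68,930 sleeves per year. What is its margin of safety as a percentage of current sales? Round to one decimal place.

60.7%

Each unit contributes €174.60 − €81.13 = €93.47. Break-even units = €2,531,400 ÷ €93.47 = 27,082.49; break-even revenue = 27,082.49 × €174.60 = €4,728,602.12.
Current sales = 68,930 × €174.60 = €12,035,178.00.
Margin of safety = (€12,035,178.00 − €4,728,602.12) ÷ €12,035,178.00 = 60.7%.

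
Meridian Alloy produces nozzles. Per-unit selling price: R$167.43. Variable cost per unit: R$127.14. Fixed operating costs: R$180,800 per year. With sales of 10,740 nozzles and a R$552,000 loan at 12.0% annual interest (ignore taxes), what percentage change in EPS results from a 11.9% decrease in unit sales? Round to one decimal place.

At 10,740 units, contribution = 10,740 × R$40.29 = R$432,714.60.
EBIT = R$432,714.60 − R$180,800 = R$251,914.60.
After interest of R$66,240.00, pre-tax earnings = R$185,674.60.
Degree of combined leverage = contribution ÷ (EBIT − I) = R$432,714.60 ÷ R$185,674.60 = 2.3305.
EPS therefore changes by 2.3305 × (-11.9%) = -27.7%.

-27.7%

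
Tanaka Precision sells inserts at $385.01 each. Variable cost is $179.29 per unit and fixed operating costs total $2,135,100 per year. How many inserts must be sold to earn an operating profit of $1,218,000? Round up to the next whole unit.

16,300 inserts

Contribution margin per unit = $385.01 − $179.29 = $205.72.
Units = (FC + target) / CM = ($2,135,100 + $1,218,000) / $205.72 = 16,299.34, so 16,300 inserts.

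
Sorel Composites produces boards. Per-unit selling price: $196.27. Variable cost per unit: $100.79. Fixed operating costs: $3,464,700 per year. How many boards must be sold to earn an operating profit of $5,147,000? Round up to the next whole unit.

90,194 boards

Unit CM = price − variable cost = $196.27 − $100.79 = $95.48.
Units = (FC + target) / CM = ($3,464,700 + $5,147,000) / $95.48 = 90,193.76, so 90,194 boards.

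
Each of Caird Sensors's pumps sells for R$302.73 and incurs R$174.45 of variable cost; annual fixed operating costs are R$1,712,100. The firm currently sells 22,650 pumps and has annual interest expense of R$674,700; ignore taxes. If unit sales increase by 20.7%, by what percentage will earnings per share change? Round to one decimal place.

At 22,650 units, contribution = 22,650 × R$128.28 = R$2,905,542.00.
EBIT = R$2,905,542.00 − R$1,712,100 = R$1,193,442.00.
Interest = R$674,700.00, so EBIT − I = R$518,742.00.
DCL = total CM / (EBIT − I) = R$2,905,542.00 / R$518,742.00 = 5.6011.
EPS therefore changes by 5.6011 × (+20.7%) = +115.9%.

+115.9%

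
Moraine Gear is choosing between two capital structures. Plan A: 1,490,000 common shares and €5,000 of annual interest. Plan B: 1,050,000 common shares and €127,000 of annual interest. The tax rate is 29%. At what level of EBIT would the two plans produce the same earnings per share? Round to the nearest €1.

€418,136

At indifference, (EBIT − 5,000)(1 − t)/1,490,000 = (EBIT − 127,000)(1 − t)/1,050,000.
The (1 − t) factor cancels: (EBIT − 5,000) × 1,050,000 = (EBIT − 127,000) × 1,490,000.
EBIT × (1,490,000 − 1,050,000) = 127,000 × 1,490,000 − 5,000 × 1,050,000 = 183,980,000,000, so EBIT = 183,980,000,000 ÷ 440,000 = 418,136.36.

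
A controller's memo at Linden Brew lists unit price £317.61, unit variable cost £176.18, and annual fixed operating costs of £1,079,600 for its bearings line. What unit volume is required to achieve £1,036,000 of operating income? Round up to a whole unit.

14,959 bearings

Each unit contributes £317.61 − £176.18 = £141.43.
Required volume = (fixed costs + target profit) ÷ CM = (£1,079,600 + £1,036,000) ÷ £141.43 = 14,958.64, so 14,959 bearings.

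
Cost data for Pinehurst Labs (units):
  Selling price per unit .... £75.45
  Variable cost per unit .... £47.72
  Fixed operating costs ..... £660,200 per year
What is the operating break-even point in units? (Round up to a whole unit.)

Contribution margin per unit = £75.45 − £47.72 = £27.73.
Units to break even: £660,200 ÷ £27.73 = 23,808.15, rounded up to 23,809.

23,809 units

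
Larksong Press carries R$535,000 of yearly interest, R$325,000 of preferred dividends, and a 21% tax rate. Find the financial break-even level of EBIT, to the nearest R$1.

Grossing the preferred dividend up to pre-tax terms: R$325,000 / (1 − 0.21) = R$411,392.41.
Financial break-even EBIT = interest + D_p ÷ (1 − t) = R$535,000 + R$411,392.41 = R$946,392.41.

R$946,392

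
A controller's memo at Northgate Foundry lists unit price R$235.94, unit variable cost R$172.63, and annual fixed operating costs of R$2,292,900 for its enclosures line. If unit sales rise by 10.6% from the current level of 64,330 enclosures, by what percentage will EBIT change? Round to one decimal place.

Total contribution margin = 64,330 × R$63.31 = R$4,072,732.30.
EBIT = R$4,072,732.30 − R$2,292,900 = R$1,779,832.30.
So DOL = total CM / EBIT = R$4,072,732.30 / R$1,779,832.30 = 2.2883.
%ΔEBIT = DOL × %ΔSales = 2.2883 × +10.6% = +24.3%.

+24.3%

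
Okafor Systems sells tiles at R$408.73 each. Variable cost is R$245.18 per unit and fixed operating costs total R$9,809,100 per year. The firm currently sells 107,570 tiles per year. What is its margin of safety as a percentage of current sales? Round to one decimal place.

44.2%

Unit CM = price − variable cost = R$408.73 − R$245.18 = R$163.55. Break-even units = R$9,809,100 ÷ R$163.55 = 59,976.15; break-even revenue = 59,976.15 × R$408.73 = R$24,514,053.46.
Current sales = 107,570 × R$408.73 = R$43,967,086.10.
Margin of safety = (R$43,967,086.10 − R$24,514,053.46) ÷ R$43,967,086.10 = 44.2%.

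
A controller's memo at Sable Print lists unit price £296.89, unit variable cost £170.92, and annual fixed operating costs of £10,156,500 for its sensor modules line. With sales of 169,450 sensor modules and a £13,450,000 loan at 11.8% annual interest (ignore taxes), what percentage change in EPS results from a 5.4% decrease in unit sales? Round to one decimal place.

Contribution at this volume is 169,450 × £125.97 = £21,345,616.50.
EBIT = £21,345,616.50 − £10,156,500 = £11,189,116.50.
After interest of £1,587,100.00, pre-tax earnings = £9,602,016.50.
DCL = total CM / (EBIT − I) = £21,345,616.50 / £9,602,016.50 = 2.2230.
%ΔEPS = DCL × %ΔSales = 2.2230 × -5.4% = -12.0%.

-12.0%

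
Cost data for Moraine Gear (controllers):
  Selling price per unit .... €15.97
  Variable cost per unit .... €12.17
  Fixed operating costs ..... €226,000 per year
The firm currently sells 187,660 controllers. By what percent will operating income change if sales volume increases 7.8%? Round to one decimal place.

Total contribution margin = 187,660 × €3.80 = €713,108.00.
EBIT = €713,108.00 − €226,000 = €487,108.00.
So DOL = total CM / EBIT = €713,108.00 / €487,108.00 = 1.4640.
So EBIT moves 1.4640 × (+7.8%) = +11.4%.

+11.4%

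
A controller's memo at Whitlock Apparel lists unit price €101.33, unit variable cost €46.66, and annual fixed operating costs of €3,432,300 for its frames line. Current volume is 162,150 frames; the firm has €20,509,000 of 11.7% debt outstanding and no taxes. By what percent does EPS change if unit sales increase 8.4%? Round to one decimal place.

+24.6%

At 162,150 units, contribution = 162,150 × €54.67 = €8,864,740.50.
Subtracting fixed costs: EBIT = €8,864,740.50 − €3,432,300 = €5,432,440.50.
Interest = €2,399,553.00, so EBIT − I = €3,032,887.50.
DCL = total CM / (EBIT − I) = €8,864,740.50 / €3,032,887.50 = 2.9229.
EPS therefore changes by 2.9229 × (+8.4%) = +24.6%.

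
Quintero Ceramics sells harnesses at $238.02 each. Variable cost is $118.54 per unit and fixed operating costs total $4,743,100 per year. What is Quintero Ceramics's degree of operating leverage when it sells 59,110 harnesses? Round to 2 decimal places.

Total contribution margin = 59,110 × $119.48 = $7,062,462.80.
Subtracting fixed costs: EBIT = $7,062,462.80 − $4,743,100 = $2,319,362.80.
DOL = contribution ÷ EBIT = $7,062,462.80 ÷ $2,319,362.80 = 3.0450.

3.05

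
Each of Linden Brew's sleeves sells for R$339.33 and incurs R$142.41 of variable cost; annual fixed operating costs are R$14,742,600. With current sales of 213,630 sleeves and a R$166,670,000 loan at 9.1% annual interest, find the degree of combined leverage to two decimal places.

Total contribution margin = 213,630 × R$196.92 = R$42,068,019.60.
Subtracting fixed costs: EBIT = R$42,068,019.60 − R$14,742,600 = R$27,325,419.60. Interest = R$15,166,970.00.
DOL = R$42,068,019.60 ÷ R$27,325,419.60 = 1.5395; DFL = R$27,325,419.60 ÷ R$12,158,449.60 = 2.2474.
Combined leverage = 1.5395 × 2.2474 = 3.4599.

3.46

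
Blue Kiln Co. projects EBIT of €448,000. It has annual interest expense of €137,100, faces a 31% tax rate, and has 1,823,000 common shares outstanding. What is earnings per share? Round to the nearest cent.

Pre-tax income = €448,000 − €137,100.00 = €310,900.00.
After tax at 31%: net income = €310,900.00 × 0.69 = €214,521.00.
EPS = €214,521.00 ÷ 1,823,000 = €0.12.

€0.12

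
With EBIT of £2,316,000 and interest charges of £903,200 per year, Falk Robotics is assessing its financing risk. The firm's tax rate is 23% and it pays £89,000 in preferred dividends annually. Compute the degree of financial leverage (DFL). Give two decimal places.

Interest = £903,200.00.
Pre-tax preferred-dividend burden = £89,000 ÷ (1 − 0.23) = £115,584.42.
DFL = EBIT ÷ [EBIT − I − D_p/(1−t)] = £2,316,000 ÷ [£2,316,000 − £903,200.00 − £115,584.42] = £2,316,000 ÷ £1,297,215.58 = 1.7854.

1.79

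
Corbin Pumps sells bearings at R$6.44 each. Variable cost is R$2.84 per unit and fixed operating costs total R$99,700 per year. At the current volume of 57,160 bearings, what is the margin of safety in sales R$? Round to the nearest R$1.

R$189,758

Each unit contributes R$6.44 − R$2.84 = R$3.60. Break-even units = R$99,700 ÷ R$3.60 = 27,694.44; break-even revenue = 27,694.44 × R$6.44 = R$178,352.22.
Current sales = 57,160 × R$6.44 = R$368,110.40.
Margin of safety = R$368,110.40 − R$178,352.22 = R$189,758.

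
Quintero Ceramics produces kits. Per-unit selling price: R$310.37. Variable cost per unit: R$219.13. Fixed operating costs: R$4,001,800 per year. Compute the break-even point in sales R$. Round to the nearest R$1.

CM per unit = R$310.37 − R$219.13 = R$91.24; CM ratio = R$91.24 / R$310.37 = 0.2940.
Break-even revenue = fixed costs × price ÷ CM = R$4,001,800 × R$310.37 ÷ R$91.24 = R$13,612,874.

R$13,612,874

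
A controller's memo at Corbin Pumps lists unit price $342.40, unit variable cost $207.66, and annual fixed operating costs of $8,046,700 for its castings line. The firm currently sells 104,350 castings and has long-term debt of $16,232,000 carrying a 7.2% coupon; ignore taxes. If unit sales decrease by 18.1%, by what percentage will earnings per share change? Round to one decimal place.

At 104,350 units, contribution = 104,350 × $134.74 = $14,060,119.00.
Operating income = contribution − fixed costs = $14,060,119.00 − $8,046,700 = $6,013,419.00.
Interest = $1,168,704.00, so EBIT − I = $4,844,715.00.
DCL = total CM / (EBIT − I) = $14,060,119.00 / $4,844,715.00 = 2.9022.
%ΔEPS = DCL × %ΔSales = 2.9022 × -18.1% = -52.5%.

-52.5%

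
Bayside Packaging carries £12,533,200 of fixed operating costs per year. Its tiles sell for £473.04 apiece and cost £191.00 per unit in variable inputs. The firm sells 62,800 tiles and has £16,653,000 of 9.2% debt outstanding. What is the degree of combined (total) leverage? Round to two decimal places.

4.86

Contribution at this volume is 62,800 × £282.04 = £17,712,112.00.
Subtracting fixed costs: EBIT = £17,712,112.00 − £12,533,200 = £5,178,912.00. Interest = £1,532,076.00.
DOL = £17,712,112.00 ÷ £5,178,912.00 = 3.4200; DFL = £5,178,912.00 ÷ £3,646,836.00 = 1.4201.
Combined leverage = 3.4200 × 1.4201 = 4.8567.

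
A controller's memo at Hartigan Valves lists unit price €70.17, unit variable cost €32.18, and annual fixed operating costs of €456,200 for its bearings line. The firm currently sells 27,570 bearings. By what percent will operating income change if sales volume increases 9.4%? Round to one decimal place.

+16.7%

Contribution at this volume is 27,570 × €37.99 = €1,047,384.30.
Subtracting fixed costs: EBIT = €1,047,384.30 − €456,200 = €591,184.30.
DOL = contribution ÷ EBIT = €1,047,384.30 ÷ €591,184.30 = 1.7717.
So EBIT moves 1.7717 × (+9.4%) = +16.7%.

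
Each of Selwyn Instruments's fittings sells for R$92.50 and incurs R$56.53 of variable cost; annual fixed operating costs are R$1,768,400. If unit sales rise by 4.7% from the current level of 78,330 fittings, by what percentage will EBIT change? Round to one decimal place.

+12.6%

At 78,330 units, contribution = 78,330 × R$35.97 = R$2,817,530.10.
Subtracting fixed costs: EBIT = R$2,817,530.10 − R$1,768,400 = R$1,049,130.10.
DOL = contribution ÷ EBIT = R$2,817,530.10 ÷ R$1,049,130.10 = 2.6856.
%ΔEBIT = DOL × %ΔSales = 2.6856 × +4.7% = +12.6%.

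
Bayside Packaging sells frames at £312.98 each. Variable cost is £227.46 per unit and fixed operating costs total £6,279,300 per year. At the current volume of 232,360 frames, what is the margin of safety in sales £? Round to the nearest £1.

Contribution margin per unit = £312.98 − £227.46 = £85.52. Break-even units = £6,279,300 ÷ £85.52 = 73,424.93; break-even revenue = 73,424.93 × £312.98 = £22,980,534.54.
Current sales = 232,360 × £312.98 = £72,724,032.80.
Margin of safety = £72,724,032.80 − £22,980,534.54 = £49,743,498.

£49,743,498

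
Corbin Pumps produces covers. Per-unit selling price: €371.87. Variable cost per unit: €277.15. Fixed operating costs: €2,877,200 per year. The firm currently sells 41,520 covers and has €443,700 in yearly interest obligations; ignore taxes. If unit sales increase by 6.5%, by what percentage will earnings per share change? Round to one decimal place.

Contribution at this volume is 41,520 × €94.72 = €3,932,774.40.
Operating income = contribution − fixed costs = €3,932,774.40 − €2,877,200 = €1,055,574.40.
After interest of €443,700.00, pre-tax earnings = €611,874.40.
Degree of combined leverage = contribution ÷ (EBIT − I) = €3,932,774.40 ÷ €611,874.40 = 6.4274.
%ΔEPS = DCL × %ΔSales = 6.4274 × +6.5% = +41.8%.

+41.8%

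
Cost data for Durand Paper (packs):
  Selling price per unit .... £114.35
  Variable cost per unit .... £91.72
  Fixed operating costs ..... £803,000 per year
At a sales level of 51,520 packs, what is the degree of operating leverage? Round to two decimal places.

3.21

At 51,520 units, contribution = 51,520 × £22.63 = £1,165,897.60.
Subtracting fixed costs: EBIT = £1,165,897.60 − £803,000 = £362,897.60.
DOL = contribution ÷ EBIT = £1,165,897.60 ÷ £362,897.60 = 3.2127.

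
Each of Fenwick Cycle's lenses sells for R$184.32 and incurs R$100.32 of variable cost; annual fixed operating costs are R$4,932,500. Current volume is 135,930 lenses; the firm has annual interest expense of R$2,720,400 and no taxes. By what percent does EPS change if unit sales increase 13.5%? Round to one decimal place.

+40.9%

Total contribution margin = 135,930 × R$84.00 = R$11,418,120.00.
Operating income = contribution − fixed costs = R$11,418,120.00 − R$4,932,500 = R$6,485,620.00.
Interest = R$2,720,400.00, so EBIT − I = R$3,765,220.00.
DCL = total CM / (EBIT − I) = R$11,418,120.00 / R$3,765,220.00 = 3.0325.
EPS therefore changes by 3.0325 × (+13.5%) = +40.9%.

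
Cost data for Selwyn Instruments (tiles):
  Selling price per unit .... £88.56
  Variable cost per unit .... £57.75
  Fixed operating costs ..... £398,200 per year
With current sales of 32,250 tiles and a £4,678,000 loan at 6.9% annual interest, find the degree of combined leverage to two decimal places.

Total contribution margin = 32,250 × £30.81 = £993,622.50.
EBIT = £993,622.50 − £398,200 = £595,422.50. Interest = £322,782.00, so EBIT − I = £272,640.50.
DCL = contribution ÷ (EBIT − I) = £993,622.50 ÷ £272,640.50 = 3.6444.

3.64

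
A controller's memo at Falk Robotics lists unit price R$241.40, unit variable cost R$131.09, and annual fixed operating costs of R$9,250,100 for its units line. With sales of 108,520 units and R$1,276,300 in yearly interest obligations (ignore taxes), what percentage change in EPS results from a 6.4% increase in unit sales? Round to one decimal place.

Contribution at this volume is 108,520 × R$110.31 = R$11,970,841.20.
EBIT = R$11,970,841.20 − R$9,250,100 = R$2,720,741.20.
Interest = R$1,276,300.00, so EBIT − I = R$1,444,441.20.
Degree of combined leverage = contribution ÷ (EBIT − I) = R$11,970,841.20 ÷ R$1,444,441.20 = 8.2875.
EPS therefore changes by 8.2875 × (+6.4%) = +53.0%.

+53.0%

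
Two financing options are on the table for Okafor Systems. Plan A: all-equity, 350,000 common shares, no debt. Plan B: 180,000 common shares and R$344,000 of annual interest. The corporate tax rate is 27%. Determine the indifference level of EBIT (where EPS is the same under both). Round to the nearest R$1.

At indifference, (EBIT − 0)(1 − t)/350,000 = (EBIT − 344,000)(1 − t)/180,000.
The (1 − t) factor cancels: (EBIT − 0) × 180,000 = (EBIT − 344,000) × 350,000.
EBIT × (350,000 − 180,000) = 344,000 × 350,000 − 0 × 180,000 = 120,400,000,000, so EBIT = 120,400,000,000 ÷ 170,000 = 708,235.29.

R$708,235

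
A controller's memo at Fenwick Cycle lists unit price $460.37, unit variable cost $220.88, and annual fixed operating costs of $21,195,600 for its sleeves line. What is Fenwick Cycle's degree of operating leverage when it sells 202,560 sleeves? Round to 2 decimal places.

Contribution at this volume is 202,560 × $239.49 = $48,511,094.40.
EBIT = $48,511,094.40 − $21,195,600 = $27,315,494.40.
DOL = contribution ÷ EBIT = $48,511,094.40 ÷ $27,315,494.40 = 1.7760.

1.78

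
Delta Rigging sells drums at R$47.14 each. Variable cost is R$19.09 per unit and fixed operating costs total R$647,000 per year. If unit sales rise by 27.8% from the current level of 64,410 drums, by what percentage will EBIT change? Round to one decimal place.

+43.3%

At 64,410 units, contribution = 64,410 × R$28.05 = R$1,806,700.50.
Operating income = contribution − fixed costs = R$1,806,700.50 − R$647,000 = R$1,159,700.50.
Degree of operating leverage = R$1,806,700.50 / R$1,159,700.50 = 1.5579.
So EBIT moves 1.5579 × (+27.8%) = +43.3%.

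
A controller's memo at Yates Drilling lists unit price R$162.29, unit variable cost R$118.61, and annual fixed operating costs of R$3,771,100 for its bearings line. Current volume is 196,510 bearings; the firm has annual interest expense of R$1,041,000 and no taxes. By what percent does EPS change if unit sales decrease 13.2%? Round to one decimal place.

-30.0%

At 196,510 units, contribution = 196,510 × R$43.68 = R$8,583,556.80.
EBIT = R$8,583,556.80 − R$3,771,100 = R$4,812,456.80.
After interest of R$1,041,000.00, pre-tax earnings = R$3,771,456.80.
Degree of combined leverage = contribution ÷ (EBIT − I) = R$8,583,556.80 ÷ R$3,771,456.80 = 2.2759.
%ΔEPS = DCL × %ΔSales = 2.2759 × -13.2% = -30.0%.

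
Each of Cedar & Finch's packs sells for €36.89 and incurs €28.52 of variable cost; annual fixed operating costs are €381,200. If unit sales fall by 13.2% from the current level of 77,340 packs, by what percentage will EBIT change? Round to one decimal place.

-32.1%

Contribution at this volume is 77,340 × €8.37 = €647,335.80.
Subtracting fixed costs: EBIT = €647,335.80 − €381,200 = €266,135.80.
So DOL = total CM / EBIT = €647,335.80 / €266,135.80 = 2.4324.
%ΔEBIT = DOL × %ΔSales = 2.4324 × -13.2% = -32.1%.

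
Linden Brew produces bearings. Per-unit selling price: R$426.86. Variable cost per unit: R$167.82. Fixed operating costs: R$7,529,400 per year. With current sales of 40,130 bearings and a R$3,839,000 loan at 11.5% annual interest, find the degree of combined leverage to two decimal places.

Contribution at this volume is 40,130 × R$259.04 = R$10,395,275.20.
EBIT = R$10,395,275.20 − R$7,529,400 = R$2,865,875.20. Interest = R$441,485.00.
DOL = R$10,395,275.20 ÷ R$2,865,875.20 = 3.6273; DFL = R$2,865,875.20 ÷ R$2,424,390.20 = 1.1821.
Combined leverage = 3.6273 × 1.1821 = 4.2878.

4.29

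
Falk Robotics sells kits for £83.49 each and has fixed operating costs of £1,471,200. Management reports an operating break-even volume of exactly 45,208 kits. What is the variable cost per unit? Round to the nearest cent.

£50.95

Contribution per unit must be FC / Q = £1,471,200 / 45,208 = £32.5429.
Hence VC = price − CM = £83.49 − £32.5429 = £50.95.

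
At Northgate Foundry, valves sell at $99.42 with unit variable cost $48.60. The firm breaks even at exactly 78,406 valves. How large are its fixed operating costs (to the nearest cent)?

Each unit contributes $99.42 − $48.60 = $50.82.
Since BE = FC / CM, FC = 78,406 × $50.82 = $3,984,592.92.

$3,984,592.92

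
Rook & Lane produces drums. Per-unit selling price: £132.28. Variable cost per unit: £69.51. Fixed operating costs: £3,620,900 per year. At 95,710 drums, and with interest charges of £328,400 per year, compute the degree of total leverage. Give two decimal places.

2.92

Total contribution margin = 95,710 × £62.77 = £6,007,716.70.
Subtracting fixed costs: EBIT = £6,007,716.70 − £3,620,900 = £2,386,816.70. Interest = £328,400.00.
DOL = £6,007,716.70 ÷ £2,386,816.70 = 2.5170; DFL = £2,386,816.70 ÷ £2,058,416.70 = 1.1595.
DCL = DOL × DFL = 2.5170 × 1.1595 = 2.9185.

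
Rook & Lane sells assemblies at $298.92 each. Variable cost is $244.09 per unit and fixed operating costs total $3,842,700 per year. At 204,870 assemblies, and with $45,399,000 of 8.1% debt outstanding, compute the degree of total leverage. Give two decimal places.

3.03

Total contribution margin = 204,870 × $54.83 = $11,233,022.10.
EBIT = $11,233,022.10 − $3,842,700 = $7,390,322.10. Interest = $3,677,319.00, so EBIT − I = $3,713,003.10.
DCL = contribution ÷ (EBIT − I) = $11,233,022.10 ÷ $3,713,003.10 = 3.0253.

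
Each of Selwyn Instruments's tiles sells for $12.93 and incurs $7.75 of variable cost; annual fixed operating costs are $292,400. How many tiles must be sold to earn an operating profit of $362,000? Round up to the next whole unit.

Contribution margin per unit = $12.93 − $7.75 = $5.18.
Units = (FC + target) / CM = ($292,400 + $362,000) / $5.18 = 126,332.05, so 126,333 tiles.

126,333 tiles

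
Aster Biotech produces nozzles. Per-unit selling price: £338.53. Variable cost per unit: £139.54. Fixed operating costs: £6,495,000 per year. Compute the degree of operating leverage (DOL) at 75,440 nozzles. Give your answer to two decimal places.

Contribution at this volume is 75,440 × £198.99 = £15,011,805.60.
EBIT = £15,011,805.60 − £6,495,000 = £8,516,805.60.
DOL = contribution ÷ EBIT = £15,011,805.60 ÷ £8,516,805.60 = 1.7626.

1.76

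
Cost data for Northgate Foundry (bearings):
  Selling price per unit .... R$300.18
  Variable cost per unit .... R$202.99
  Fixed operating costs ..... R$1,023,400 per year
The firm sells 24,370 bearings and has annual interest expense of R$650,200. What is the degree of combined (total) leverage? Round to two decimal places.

3.41

At 24,370 units, contribution = 24,370 × R$97.19 = R$2,368,520.30.
Subtracting fixed costs: EBIT = R$2,368,520.30 − R$1,023,400 = R$1,345,120.30. Interest = R$650,200.00, so EBIT − I = R$694,920.30.
DCL = contribution ÷ (EBIT − I) = R$2,368,520.30 ÷ R$694,920.30 = 3.4083.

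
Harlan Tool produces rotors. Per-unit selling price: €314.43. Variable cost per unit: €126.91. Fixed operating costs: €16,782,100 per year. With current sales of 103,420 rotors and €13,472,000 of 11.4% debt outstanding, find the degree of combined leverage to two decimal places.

18.03

At 103,420 units, contribution = 103,420 × €187.52 = €19,393,318.40.
Operating income = contribution − fixed costs = €19,393,318.40 − €16,782,100 = €2,611,218.40. Interest = €1,535,808.00, so EBIT − I = €1,075,410.40.
DCL = contribution ÷ (EBIT − I) = €19,393,318.40 ÷ €1,075,410.40 = 18.0334.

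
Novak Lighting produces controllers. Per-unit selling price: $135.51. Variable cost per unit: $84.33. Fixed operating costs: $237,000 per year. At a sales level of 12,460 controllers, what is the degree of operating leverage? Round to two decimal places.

1.59

Contribution at this volume is 12,460 × $51.18 = $637,702.80.
Operating income = contribution − fixed costs = $637,702.80 − $237,000 = $400,702.80.
So DOL = total CM / EBIT = $637,702.80 / $400,702.80 = 1.5915.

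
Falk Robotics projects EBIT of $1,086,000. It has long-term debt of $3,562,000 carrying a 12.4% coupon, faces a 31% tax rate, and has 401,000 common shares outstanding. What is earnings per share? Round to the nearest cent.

Interest = $441,688.00, so EBT = $1,086,000 − $441,688.00 = $644,312.00.
Net income = $644,312.00 × (1 − 0.31) = $444,575.28.
Per share: $444,575.28 / 401,000 shares = $1.11.

$1.11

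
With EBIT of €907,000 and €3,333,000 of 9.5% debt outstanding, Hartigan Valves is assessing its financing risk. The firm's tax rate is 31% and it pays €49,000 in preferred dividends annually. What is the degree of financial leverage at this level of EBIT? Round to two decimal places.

Annual interest charges come to €316,635.00.
Pre-tax preferred-dividend burden = €49,000 ÷ (1 − 0.31) = €71,014.49.
DFL = EBIT ÷ [EBIT − I − D_p/(1−t)] = €907,000 ÷ [€907,000 − €316,635.00 − €71,014.49] = €907,000 ÷ €519,350.51 = 1.7464.

1.75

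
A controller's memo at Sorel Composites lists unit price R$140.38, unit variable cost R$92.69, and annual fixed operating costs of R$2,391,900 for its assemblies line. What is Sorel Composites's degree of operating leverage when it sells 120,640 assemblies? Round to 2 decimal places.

Total contribution margin = 120,640 × R$47.69 = R$5,753,321.60.
Operating income = contribution − fixed costs = R$5,753,321.60 − R$2,391,900 = R$3,361,421.60.
So DOL = total CM / EBIT = R$5,753,321.60 / R$3,361,421.60 = 1.7116.

1.71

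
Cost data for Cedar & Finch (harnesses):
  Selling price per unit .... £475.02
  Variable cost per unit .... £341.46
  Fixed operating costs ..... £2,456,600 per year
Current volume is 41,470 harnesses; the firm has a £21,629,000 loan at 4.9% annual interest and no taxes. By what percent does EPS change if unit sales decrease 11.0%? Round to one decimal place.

Total contribution margin = 41,470 × £133.56 = £5,538,733.20.
Subtracting fixed costs: EBIT = £5,538,733.20 − £2,456,600 = £3,082,133.20.
Interest = £1,059,821.00, so EBIT − I = £2,022,312.20.
DCL = total CM / (EBIT − I) = £5,538,733.20 / £2,022,312.20 = 2.7388.
EPS therefore changes by 2.7388 × (-11.0%) = -30.1%.

-30.1%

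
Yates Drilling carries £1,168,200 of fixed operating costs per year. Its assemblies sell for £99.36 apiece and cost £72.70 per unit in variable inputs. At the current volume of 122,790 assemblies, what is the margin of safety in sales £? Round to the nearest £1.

Each unit contributes £99.36 − £72.70 = £26.66. Break-even units = £1,168,200 ÷ £26.66 = 43,818.45; break-even revenue = 43,818.45 × £99.36 = £4,353,801.65.
Actual sales revenue = 122,790 × £99.36 = £12,200,414.40.
Margin of safety = £12,200,414.40 − £4,353,801.65 = £7,846,613.

£7,846,613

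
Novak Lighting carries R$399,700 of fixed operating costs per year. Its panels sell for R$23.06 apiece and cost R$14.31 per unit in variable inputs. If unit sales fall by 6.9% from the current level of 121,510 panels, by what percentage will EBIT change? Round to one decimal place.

-11.1%

Contribution at this volume is 121,510 × R$8.75 = R$1,063,212.50.
Operating income = contribution − fixed costs = R$1,063,212.50 − R$399,700 = R$663,512.50.
So DOL = total CM / EBIT = R$1,063,212.50 / R$663,512.50 = 1.6024.
Operating income changes by 1.6024 × -6.9% = -11.1%.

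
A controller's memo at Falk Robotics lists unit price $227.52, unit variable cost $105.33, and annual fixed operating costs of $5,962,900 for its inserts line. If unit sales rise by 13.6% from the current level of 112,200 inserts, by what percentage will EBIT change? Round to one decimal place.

+24.1%

Contribution at this volume is 112,200 × $122.19 = $13,709,718.00.
Operating income = contribution − fixed costs = $13,709,718.00 − $5,962,900 = $7,746,818.00.
So DOL = total CM / EBIT = $13,709,718.00 / $7,746,818.00 = 1.7697.
%ΔEBIT = DOL × %ΔSales = 1.7697 × +13.6% = +24.1%.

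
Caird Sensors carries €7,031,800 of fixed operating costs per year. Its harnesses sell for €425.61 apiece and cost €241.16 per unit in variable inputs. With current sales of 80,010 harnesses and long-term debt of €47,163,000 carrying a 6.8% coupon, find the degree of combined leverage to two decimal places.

At 80,010 units, contribution = 80,010 × €184.45 = €14,757,844.50.
Operating income = contribution − fixed costs = €14,757,844.50 − €7,031,800 = €7,726,044.50. Interest = €3,207,084.00, so EBIT − I = €4,518,960.50.
Degree of total leverage = total CM / (EBIT − interest) = €14,757,844.50 / €4,518,960.50 = 3.2658.

3.27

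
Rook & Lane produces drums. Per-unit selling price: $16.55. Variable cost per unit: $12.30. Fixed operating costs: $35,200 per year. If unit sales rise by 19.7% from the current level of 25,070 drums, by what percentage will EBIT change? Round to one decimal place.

+29.4%

At 25,070 units, contribution = 25,070 × $4.25 = $106,547.50.
EBIT = $106,547.50 − $35,200 = $71,347.50.
So DOL = total CM / EBIT = $106,547.50 / $71,347.50 = 1.4934.
%ΔEBIT = DOL × %ΔSales = 1.4934 × +19.7% = +29.4%.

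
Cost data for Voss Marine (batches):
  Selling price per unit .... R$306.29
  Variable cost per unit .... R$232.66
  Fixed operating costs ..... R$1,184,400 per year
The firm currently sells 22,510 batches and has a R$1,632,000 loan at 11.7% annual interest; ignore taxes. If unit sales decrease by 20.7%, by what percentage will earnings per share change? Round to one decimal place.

At 22,510 units, contribution = 22,510 × R$73.63 = R$1,657,411.30.
Subtracting fixed costs: EBIT = R$1,657,411.30 − R$1,184,400 = R$473,011.30.
Interest = R$190,944.00, so EBIT − I = R$282,067.30.
DCL = total CM / (EBIT − I) = R$1,657,411.30 / R$282,067.30 = 5.8759.
EPS therefore changes by 5.8759 × (-20.7%) = -121.6%.

-121.6%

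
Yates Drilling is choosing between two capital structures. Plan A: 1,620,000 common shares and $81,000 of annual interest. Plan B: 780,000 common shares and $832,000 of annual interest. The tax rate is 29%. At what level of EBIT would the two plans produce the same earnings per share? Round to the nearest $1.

Set EPS_A = EPS_B: (EBIT − $81,000)(1 − 0.29) ÷ 1,620,000 = (EBIT − $832,000)(1 − 0.29) ÷ 780,000.
The (1 − t) factor cancels: (EBIT − 81,000) × 780,000 = (EBIT − 832,000) × 1,620,000.
EBIT × (1,620,000 − 780,000) = 832,000 × 1,620,000 − 81,000 × 780,000 = 1,284,660,000,000, so EBIT = 1,284,660,000,000 ÷ 840,000 = 1,529,357.14.

$1,529,357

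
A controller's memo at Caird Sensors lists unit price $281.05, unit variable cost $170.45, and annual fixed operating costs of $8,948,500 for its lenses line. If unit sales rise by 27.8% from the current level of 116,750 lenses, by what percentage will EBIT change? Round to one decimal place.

Total contribution margin = 116,750 × $110.60 = $12,912,550.00.
Operating income = contribution − fixed costs = $12,912,550.00 − $8,948,500 = $3,964,050.00.
Degree of operating leverage = $12,912,550.00 / $3,964,050.00 = 3.2574.
%ΔEBIT = DOL × %ΔSales = 3.2574 × +27.8% = +90.6%.

+90.6%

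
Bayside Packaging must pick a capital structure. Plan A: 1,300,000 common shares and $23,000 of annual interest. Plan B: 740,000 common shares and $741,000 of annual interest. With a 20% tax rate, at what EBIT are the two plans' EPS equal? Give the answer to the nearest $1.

Set EPS_A = EPS_B: (EBIT − $23,000)(1 − 0.20) ÷ 1,300,000 = (EBIT − $741,000)(1 − 0.20) ÷ 740,000.
The (1 − t) factor cancels: (EBIT − 23,000) × 740,000 = (EBIT − 741,000) × 1,300,000.
EBIT × (1,300,000 − 740,000) = 741,000 × 1,300,000 − 23,000 × 740,000 = 946,280,000,000, so EBIT = 946,280,000,000 ÷ 560,000 = 1,689,785.71.

$1,689,786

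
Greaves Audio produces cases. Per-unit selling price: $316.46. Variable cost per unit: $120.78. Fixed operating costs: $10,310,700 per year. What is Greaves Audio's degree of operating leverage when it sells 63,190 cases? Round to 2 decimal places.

Total contribution margin = 63,190 × $195.68 = $12,365,019.20.
Operating income = contribution − fixed costs = $12,365,019.20 − $10,310,700 = $2,054,319.20.
DOL = contribution ÷ EBIT = $12,365,019.20 ÷ $2,054,319.20 = 6.0190.

6.02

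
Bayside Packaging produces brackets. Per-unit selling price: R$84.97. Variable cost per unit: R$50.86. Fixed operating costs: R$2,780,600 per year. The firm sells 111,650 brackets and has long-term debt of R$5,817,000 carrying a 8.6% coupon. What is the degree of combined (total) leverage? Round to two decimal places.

Contribution at this volume is 111,650 × R$34.11 = R$3,808,381.50.
Operating income = contribution − fixed costs = R$3,808,381.50 − R$2,780,600 = R$1,027,781.50. Interest = R$500,262.00.
DOL = R$3,808,381.50 ÷ R$1,027,781.50 = 3.7054; DFL = R$1,027,781.50 ÷ R$527,519.50 = 1.9483.
DCL = DOL × DFL = 3.7054 × 1.9483 = 7.2192.

7.22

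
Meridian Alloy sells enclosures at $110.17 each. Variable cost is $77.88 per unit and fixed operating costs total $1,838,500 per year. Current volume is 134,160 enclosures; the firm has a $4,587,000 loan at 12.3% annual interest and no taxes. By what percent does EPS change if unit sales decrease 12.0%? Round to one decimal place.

Contribution at this volume is 134,160 × $32.29 = $4,332,026.40.
EBIT = $4,332,026.40 − $1,838,500 = $2,493,526.40.
After interest of $564,201.00, pre-tax earnings = $1,929,325.40.
Degree of combined leverage = contribution ÷ (EBIT − I) = $4,332,026.40 ÷ $1,929,325.40 = 2.2454.
EPS therefore changes by 2.2454 × (-12.0%) = -26.9%.

-26.9%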